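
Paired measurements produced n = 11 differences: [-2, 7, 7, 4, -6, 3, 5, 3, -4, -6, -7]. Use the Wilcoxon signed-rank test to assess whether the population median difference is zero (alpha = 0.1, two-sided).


Step 1: Drop any zero differences (none here) and take |d_i|.
|d| = [2, 7, 7, 4, 6, 3, 5, 3, 4, 6, 7]
Step 2: Midrank |d_i| (ties get averaged ranks).
ranks: |2|->1, |7|->10, |7|->10, |4|->4.5, |6|->7.5, |3|->2.5, |5|->6, |3|->2.5, |4|->4.5, |6|->7.5, |7|->10
Step 3: Attach original signs; sum ranks with positive sign and with negative sign.
W+ = 10 + 10 + 4.5 + 2.5 + 6 + 2.5 = 35.5
W- = 1 + 7.5 + 4.5 + 7.5 + 10 = 30.5
(Check: W+ + W- = 66 should equal n(n+1)/2 = 66.)
Step 4: Test statistic W = min(W+, W-) = 30.5.
Step 5: Ties in |d|, so use the tie-corrected normal approximation.
        E[W] = n(n+1)/4 = 11*12/4 = 33.
        Tie groups: |d|=3 (t=2), |d|=4 (t=2), |d|=6 (t=2), |d|=7 (t=3); sum(t^3 - t) = 42.
        Var[W] = n(n+1)(2n+1)/24 - sum(t^3-t)/48 = 3036/24 - 42/48 = 125.625.
        z = (W - E[W]) / sqrt(Var[W]) = (30.5 - 33) / 11.2083 = -0.2230.
        Two-sided p = 2*Phi(z) = 0.823497.
Step 6: alpha = 0.1. fail to reject H0.

W+ = 35.5, W- = 30.5, W = min = 30.5, p = 0.823497, fail to reject H0.


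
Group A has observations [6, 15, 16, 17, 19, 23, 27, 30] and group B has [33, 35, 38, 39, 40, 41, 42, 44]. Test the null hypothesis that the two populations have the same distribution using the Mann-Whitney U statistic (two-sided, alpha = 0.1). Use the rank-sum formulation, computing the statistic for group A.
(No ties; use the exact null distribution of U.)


Step 1: Combine and sort all 16 observations; assign midranks.
sorted (value, group): (6,X), (15,X), (16,X), (17,X), (19,X), (23,X), (27,X), (30,X), (33,Y), (35,Y), (38,Y), (39,Y), (40,Y), (41,Y), (42,Y), (44,Y)
ranks: 6->1, 15->2, 16->3, 17->4, 19->5, 23->6, 27->7, 30->8, 33->9, 35->10, 38->11, 39->12, 40->13, 41->14, 42->15, 44->16
Step 2: Rank sum for X: R1 = 1 + 2 + 3 + 4 + 5 + 6 + 7 + 8 = 36.
Step 3: U_X = R1 - n1(n1+1)/2 = 36 - 8*9/2 = 36 - 36 = 0.
       U_Y = n1*n2 - U_X = 64 - 0 = 64.
Step 4: No ties, so the exact null distribution of U (based on enumerating the C(16,8) = 12870 equally likely rank assignments) gives the two-sided p-value.
Step 5: p-value = 0.000155; compare to alpha = 0.1. reject H0.

U_X = 0, p = 0.000155, reject H0 at alpha = 0.1.


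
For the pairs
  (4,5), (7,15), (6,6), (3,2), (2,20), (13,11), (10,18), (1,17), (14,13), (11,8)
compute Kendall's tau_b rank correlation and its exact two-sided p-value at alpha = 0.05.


Step 1: Enumerate the 45 unordered pairs (i,j) with i<j and classify each by sign(x_j-x_i) * sign(y_j-y_i).
  (1,2):dx=+3,dy=+10->C; (1,3):dx=+2,dy=+1->C; (1,4):dx=-1,dy=-3->C; (1,5):dx=-2,dy=+15->D
  (1,6):dx=+9,dy=+6->C; (1,7):dx=+6,dy=+13->C; (1,8):dx=-3,dy=+12->D; (1,9):dx=+10,dy=+8->C
  (1,10):dx=+7,dy=+3->C; (2,3):dx=-1,dy=-9->C; (2,4):dx=-4,dy=-13->C; (2,5):dx=-5,dy=+5->D
  (2,6):dx=+6,dy=-4->D; (2,7):dx=+3,dy=+3->C; (2,8):dx=-6,dy=+2->D; (2,9):dx=+7,dy=-2->D
  (2,10):dx=+4,dy=-7->D; (3,4):dx=-3,dy=-4->C; (3,5):dx=-4,dy=+14->D; (3,6):dx=+7,dy=+5->C
  (3,7):dx=+4,dy=+12->C; (3,8):dx=-5,dy=+11->D; (3,9):dx=+8,dy=+7->C; (3,10):dx=+5,dy=+2->C
  (4,5):dx=-1,dy=+18->D; (4,6):dx=+10,dy=+9->C; (4,7):dx=+7,dy=+16->C; (4,8):dx=-2,dy=+15->D
  (4,9):dx=+11,dy=+11->C; (4,10):dx=+8,dy=+6->C; (5,6):dx=+11,dy=-9->D; (5,7):dx=+8,dy=-2->D
  (5,8):dx=-1,dy=-3->C; (5,9):dx=+12,dy=-7->D; (5,10):dx=+9,dy=-12->D; (6,7):dx=-3,dy=+7->D
  (6,8):dx=-12,dy=+6->D; (6,9):dx=+1,dy=+2->C; (6,10):dx=-2,dy=-3->C; (7,8):dx=-9,dy=-1->C
  (7,9):dx=+4,dy=-5->D; (7,10):dx=+1,dy=-10->D; (8,9):dx=+13,dy=-4->D; (8,10):dx=+10,dy=-9->D
  (9,10):dx=-3,dy=-5->C
Step 2: C = 24, D = 21, total pairs = 45.
Step 3: tau = (C - D)/(n(n-1)/2) = (24 - 21)/45 = 0.066667.
Step 4: Exact two-sided p-value (enumerate n! = 3628800 permutations of y under H0): p = 0.861801.
Step 5: alpha = 0.05. fail to reject H0.

tau_b = 0.0667 (C=24, D=21), p = 0.861801, fail to reject H0.


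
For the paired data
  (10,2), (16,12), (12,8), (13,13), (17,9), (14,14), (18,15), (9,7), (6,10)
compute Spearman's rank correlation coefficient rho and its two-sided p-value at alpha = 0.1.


Step 1: Rank x and y separately (midranks; no ties here).
rank(x): 10->3, 16->7, 12->4, 13->5, 17->8, 14->6, 18->9, 9->2, 6->1
rank(y): 2->1, 12->6, 8->3, 13->7, 9->4, 14->8, 15->9, 7->2, 10->5
Step 2: d_i = R_x(i) - R_y(i); compute d_i^2.
  (3-1)^2=4, (7-6)^2=1, (4-3)^2=1, (5-7)^2=4, (8-4)^2=16, (6-8)^2=4, (9-9)^2=0, (2-2)^2=0, (1-5)^2=16
sum(d^2) = 46.
Step 3: rho = 1 - 6*46 / (9*(9^2 - 1)) = 1 - 276/720 = 0.616667.
Step 4: Under H0, t = rho * sqrt((n-2)/(1-rho^2)) = 2.0725 ~ t(7).
Step 5: Two-sided p-value from the t-distribution with 7 df = 0.076929.
Step 6: alpha = 0.1. reject H0.

rho = 0.6167, p = 0.076929, reject H0 at alpha = 0.1.


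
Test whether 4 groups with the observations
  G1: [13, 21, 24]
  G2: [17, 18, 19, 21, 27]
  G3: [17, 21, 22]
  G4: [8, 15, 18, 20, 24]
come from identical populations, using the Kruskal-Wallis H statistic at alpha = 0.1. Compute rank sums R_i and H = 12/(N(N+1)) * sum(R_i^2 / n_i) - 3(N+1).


Step 1: Combine all N = 16 observations and assign midranks.
sorted (value, group, rank): (8,G4,1), (13,G1,2), (15,G4,3), (17,G2,4.5), (17,G3,4.5), (18,G2,6.5), (18,G4,6.5), (19,G2,8), (20,G4,9), (21,G1,11), (21,G2,11), (21,G3,11), (22,G3,13), (24,G1,14.5), (24,G4,14.5), (27,G2,16)
Step 2: Sum ranks within each group.
R_1 = 27.5 (n_1 = 3)
R_2 = 46 (n_2 = 5)
R_3 = 28.5 (n_3 = 3)
R_4 = 34 (n_4 = 5)
Step 3: H = 12/(N(N+1)) * sum(R_i^2/n_i) - 3(N+1)
     = 12/(16*17) * (27.5^2/3 + 46^2/5 + 28.5^2/3 + 34^2/5) - 3*17
     = 0.044118 * 1177.23 - 51
     = 0.936765.
Step 4: Ties present; correction factor C = 1 - 42/(16^3 - 16) = 0.989706. Corrected H = 0.936765 / 0.989706 = 0.946508.
Step 5: Under H0, H ~ chi^2(3); p-value = 0.814192.
Step 6: alpha = 0.1. fail to reject H0.

H = 0.9465, df = 3, p = 0.814192, fail to reject H0.


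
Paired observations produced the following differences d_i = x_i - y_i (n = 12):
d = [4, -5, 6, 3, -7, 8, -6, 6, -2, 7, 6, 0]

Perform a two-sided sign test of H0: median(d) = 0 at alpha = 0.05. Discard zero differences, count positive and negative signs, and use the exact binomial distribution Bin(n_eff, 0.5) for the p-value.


Step 1: Discard zero differences. Original n = 12; n_eff = number of nonzero differences = 11.
Nonzero differences (with sign): +4, -5, +6, +3, -7, +8, -6, +6, -2, +7, +6
Step 2: Count signs: positive = 7, negative = 4.
Step 3: Under H0: P(positive) = 0.5, so the number of positives S ~ Bin(11, 0.5).
Step 4: Two-sided exact p-value = sum of Bin(11,0.5) probabilities at or below the observed probability = 0.548828.
Step 5: alpha = 0.05. fail to reject H0.

n_eff = 11, pos = 7, neg = 4, p = 0.548828, fail to reject H0.


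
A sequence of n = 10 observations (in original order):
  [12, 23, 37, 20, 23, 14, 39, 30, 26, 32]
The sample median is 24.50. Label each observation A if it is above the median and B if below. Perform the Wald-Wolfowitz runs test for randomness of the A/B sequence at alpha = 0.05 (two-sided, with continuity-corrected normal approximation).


Step 1: Compute median = 24.50; label A = above, B = below.
Labels in order: BBABBBAAAA  (n_A = 5, n_B = 5)
Step 2: Count runs R = 4.
Step 3: Under H0 (random ordering), E[R] = 2*n_A*n_B/(n_A+n_B) + 1 = 2*5*5/10 + 1 = 6.0000.
        Var[R] = 2*n_A*n_B*(2*n_A*n_B - n_A - n_B) / ((n_A+n_B)^2 * (n_A+n_B-1)) = 2000/900 = 2.2222.
        SD[R] = 1.4907.
Step 4: Continuity-corrected z = (R + 0.5 - E[R]) / SD[R] = (4 + 0.5 - 6.0000) / 1.4907 = -1.0062.
Step 5: Two-sided p-value via normal approximation = 2*(1 - Phi(|z|)) = 0.314305.
Step 6: alpha = 0.05. fail to reject H0.

R = 4, z = -1.0062, p = 0.314305, fail to reject H0.


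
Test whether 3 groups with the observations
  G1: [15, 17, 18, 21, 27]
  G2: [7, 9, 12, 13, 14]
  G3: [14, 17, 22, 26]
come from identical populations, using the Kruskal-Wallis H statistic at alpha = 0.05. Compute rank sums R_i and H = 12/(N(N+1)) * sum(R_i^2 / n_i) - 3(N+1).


Step 1: Combine all N = 14 observations and assign midranks.
sorted (value, group, rank): (7,G2,1), (9,G2,2), (12,G2,3), (13,G2,4), (14,G2,5.5), (14,G3,5.5), (15,G1,7), (17,G1,8.5), (17,G3,8.5), (18,G1,10), (21,G1,11), (22,G3,12), (26,G3,13), (27,G1,14)
Step 2: Sum ranks within each group.
R_1 = 50.5 (n_1 = 5)
R_2 = 15.5 (n_2 = 5)
R_3 = 39 (n_3 = 4)
Step 3: H = 12/(N(N+1)) * sum(R_i^2/n_i) - 3(N+1)
     = 12/(14*15) * (50.5^2/5 + 15.5^2/5 + 39^2/4) - 3*15
     = 0.057143 * 938.35 - 45
     = 8.620000.
Step 4: Ties present; correction factor C = 1 - 12/(14^3 - 14) = 0.995604. Corrected H = 8.620000 / 0.995604 = 8.658057.
Step 5: Under H0, H ~ chi^2(2); p-value = 0.013180.
Step 6: alpha = 0.05. reject H0.

H = 8.6581, df = 2, p = 0.013180, reject H0.


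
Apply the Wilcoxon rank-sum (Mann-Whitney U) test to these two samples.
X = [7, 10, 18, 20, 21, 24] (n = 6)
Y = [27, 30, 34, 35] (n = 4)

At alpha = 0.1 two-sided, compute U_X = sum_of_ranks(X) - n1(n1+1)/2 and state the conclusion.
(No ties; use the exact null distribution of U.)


Step 1: Combine and sort all 10 observations; assign midranks.
sorted (value, group): (7,X), (10,X), (18,X), (20,X), (21,X), (24,X), (27,Y), (30,Y), (34,Y), (35,Y)
ranks: 7->1, 10->2, 18->3, 20->4, 21->5, 24->6, 27->7, 30->8, 34->9, 35->10
Step 2: Rank sum for X: R1 = 1 + 2 + 3 + 4 + 5 + 6 = 21.
Step 3: U_X = R1 - n1(n1+1)/2 = 21 - 6*7/2 = 21 - 21 = 0.
       U_Y = n1*n2 - U_X = 24 - 0 = 24.
Step 4: No ties, so the exact null distribution of U (based on enumerating the C(10,6) = 210 equally likely rank assignments) gives the two-sided p-value.
Step 5: p-value = 0.009524; compare to alpha = 0.1. reject H0.

U_X = 0, p = 0.009524, reject H0 at alpha = 0.1.


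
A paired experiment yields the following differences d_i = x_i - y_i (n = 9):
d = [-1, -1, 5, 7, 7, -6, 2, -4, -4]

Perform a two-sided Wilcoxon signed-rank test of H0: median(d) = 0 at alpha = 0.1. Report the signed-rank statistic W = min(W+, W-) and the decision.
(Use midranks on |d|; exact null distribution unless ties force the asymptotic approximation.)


Step 1: Drop any zero differences (none here) and take |d_i|.
|d| = [1, 1, 5, 7, 7, 6, 2, 4, 4]
Step 2: Midrank |d_i| (ties get averaged ranks).
ranks: |1|->1.5, |1|->1.5, |5|->6, |7|->8.5, |7|->8.5, |6|->7, |2|->3, |4|->4.5, |4|->4.5
Step 3: Attach original signs; sum ranks with positive sign and with negative sign.
W+ = 6 + 8.5 + 8.5 + 3 = 26
W- = 1.5 + 1.5 + 7 + 4.5 + 4.5 = 19
(Check: W+ + W- = 45 should equal n(n+1)/2 = 45.)
Step 4: Test statistic W = min(W+, W-) = 19.
Step 5: Ties in |d|, so use the tie-corrected normal approximation.
        E[W] = n(n+1)/4 = 9*10/4 = 22.5.
        Tie groups: |d|=1 (t=2), |d|=4 (t=2), |d|=7 (t=2); sum(t^3 - t) = 18.
        Var[W] = n(n+1)(2n+1)/24 - sum(t^3-t)/48 = 1710/24 - 18/48 = 70.875.
        z = (W - E[W]) / sqrt(Var[W]) = (19 - 22.5) / 8.4187 = -0.4157.
        Two-sided p = 2*Phi(z) = 0.677600.
Step 6: alpha = 0.1. fail to reject H0.

W+ = 26, W- = 19, W = min = 19, p = 0.677600, fail to reject H0.


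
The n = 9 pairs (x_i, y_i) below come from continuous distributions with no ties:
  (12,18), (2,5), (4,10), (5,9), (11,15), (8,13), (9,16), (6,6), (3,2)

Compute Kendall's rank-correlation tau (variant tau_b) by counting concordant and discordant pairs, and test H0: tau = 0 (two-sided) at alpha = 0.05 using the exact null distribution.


Step 1: Enumerate the 36 unordered pairs (i,j) with i<j and classify each by sign(x_j-x_i) * sign(y_j-y_i).
  (1,2):dx=-10,dy=-13->C; (1,3):dx=-8,dy=-8->C; (1,4):dx=-7,dy=-9->C; (1,5):dx=-1,dy=-3->C
  (1,6):dx=-4,dy=-5->C; (1,7):dx=-3,dy=-2->C; (1,8):dx=-6,dy=-12->C; (1,9):dx=-9,dy=-16->C
  (2,3):dx=+2,dy=+5->C; (2,4):dx=+3,dy=+4->C; (2,5):dx=+9,dy=+10->C; (2,6):dx=+6,dy=+8->C
  (2,7):dx=+7,dy=+11->C; (2,8):dx=+4,dy=+1->C; (2,9):dx=+1,dy=-3->D; (3,4):dx=+1,dy=-1->D
  (3,5):dx=+7,dy=+5->C; (3,6):dx=+4,dy=+3->C; (3,7):dx=+5,dy=+6->C; (3,8):dx=+2,dy=-4->D
  (3,9):dx=-1,dy=-8->C; (4,5):dx=+6,dy=+6->C; (4,6):dx=+3,dy=+4->C; (4,7):dx=+4,dy=+7->C
  (4,8):dx=+1,dy=-3->D; (4,9):dx=-2,dy=-7->C; (5,6):dx=-3,dy=-2->C; (5,7):dx=-2,dy=+1->D
  (5,8):dx=-5,dy=-9->C; (5,9):dx=-8,dy=-13->C; (6,7):dx=+1,dy=+3->C; (6,8):dx=-2,dy=-7->C
  (6,9):dx=-5,dy=-11->C; (7,8):dx=-3,dy=-10->C; (7,9):dx=-6,dy=-14->C; (8,9):dx=-3,dy=-4->C
Step 2: C = 31, D = 5, total pairs = 36.
Step 3: tau = (C - D)/(n(n-1)/2) = (31 - 5)/36 = 0.722222.
Step 4: Exact two-sided p-value (enumerate n! = 362880 permutations of y under H0): p = 0.005886.
Step 5: alpha = 0.05. reject H0.

tau_b = 0.7222 (C=31, D=5), p = 0.005886, reject H0.


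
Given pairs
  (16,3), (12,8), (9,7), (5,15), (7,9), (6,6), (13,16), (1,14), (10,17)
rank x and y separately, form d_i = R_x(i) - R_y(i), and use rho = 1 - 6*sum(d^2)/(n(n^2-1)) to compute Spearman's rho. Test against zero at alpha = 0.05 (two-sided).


Step 1: Rank x and y separately (midranks; no ties here).
rank(x): 16->9, 12->7, 9->5, 5->2, 7->4, 6->3, 13->8, 1->1, 10->6
rank(y): 3->1, 8->4, 7->3, 15->7, 9->5, 6->2, 16->8, 14->6, 17->9
Step 2: d_i = R_x(i) - R_y(i); compute d_i^2.
  (9-1)^2=64, (7-4)^2=9, (5-3)^2=4, (2-7)^2=25, (4-5)^2=1, (3-2)^2=1, (8-8)^2=0, (1-6)^2=25, (6-9)^2=9
sum(d^2) = 138.
Step 3: rho = 1 - 6*138 / (9*(9^2 - 1)) = 1 - 828/720 = -0.150000.
Step 4: Under H0, t = rho * sqrt((n-2)/(1-rho^2)) = -0.4014 ~ t(7).
Step 5: Two-sided p-value from the t-distribution with 7 df = 0.700094.
Step 6: alpha = 0.05. fail to reject H0.

rho = -0.1500, p = 0.700094, fail to reject H0 at alpha = 0.05.


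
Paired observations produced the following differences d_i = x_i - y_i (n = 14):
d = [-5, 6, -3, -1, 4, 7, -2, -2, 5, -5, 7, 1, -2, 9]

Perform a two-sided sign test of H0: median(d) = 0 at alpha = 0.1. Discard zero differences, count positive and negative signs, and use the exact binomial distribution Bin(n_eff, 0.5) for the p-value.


Step 1: Discard zero differences. Original n = 14; n_eff = number of nonzero differences = 14.
Nonzero differences (with sign): -5, +6, -3, -1, +4, +7, -2, -2, +5, -5, +7, +1, -2, +9
Step 2: Count signs: positive = 7, negative = 7.
Step 3: Under H0: P(positive) = 0.5, so the number of positives S ~ Bin(14, 0.5).
Step 4: Two-sided exact p-value = sum of Bin(14,0.5) probabilities at or below the observed probability = 1.000000.
Step 5: alpha = 0.1. fail to reject H0.

n_eff = 14, pos = 7, neg = 7, p = 1.000000, fail to reject H0.


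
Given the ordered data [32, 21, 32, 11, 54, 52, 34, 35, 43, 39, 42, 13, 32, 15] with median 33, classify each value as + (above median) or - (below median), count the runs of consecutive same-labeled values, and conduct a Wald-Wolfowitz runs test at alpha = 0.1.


Step 1: Compute median = 33; label A = above, B = below.
Labels in order: BBBBAAAAAAABBB  (n_A = 7, n_B = 7)
Step 2: Count runs R = 3.
Step 3: Under H0 (random ordering), E[R] = 2*n_A*n_B/(n_A+n_B) + 1 = 2*7*7/14 + 1 = 8.0000.
        Var[R] = 2*n_A*n_B*(2*n_A*n_B - n_A - n_B) / ((n_A+n_B)^2 * (n_A+n_B-1)) = 8232/2548 = 3.2308.
        SD[R] = 1.7974.
Step 4: Continuity-corrected z = (R + 0.5 - E[R]) / SD[R] = (3 + 0.5 - 8.0000) / 1.7974 = -2.5036.
Step 5: Two-sided p-value via normal approximation = 2*(1 - Phi(|z|)) = 0.012295.
Step 6: alpha = 0.1. reject H0.

R = 3, z = -2.5036, p = 0.012295, reject H0.


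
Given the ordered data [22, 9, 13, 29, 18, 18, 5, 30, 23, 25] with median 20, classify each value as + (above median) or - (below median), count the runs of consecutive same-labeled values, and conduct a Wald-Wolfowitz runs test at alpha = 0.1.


Step 1: Compute median = 20; label A = above, B = below.
Labels in order: ABBABBBAAA  (n_A = 5, n_B = 5)
Step 2: Count runs R = 5.
Step 3: Under H0 (random ordering), E[R] = 2*n_A*n_B/(n_A+n_B) + 1 = 2*5*5/10 + 1 = 6.0000.
        Var[R] = 2*n_A*n_B*(2*n_A*n_B - n_A - n_B) / ((n_A+n_B)^2 * (n_A+n_B-1)) = 2000/900 = 2.2222.
        SD[R] = 1.4907.
Step 4: Continuity-corrected z = (R + 0.5 - E[R]) / SD[R] = (5 + 0.5 - 6.0000) / 1.4907 = -0.3354.
Step 5: Two-sided p-value via normal approximation = 2*(1 - Phi(|z|)) = 0.737316.
Step 6: alpha = 0.1. fail to reject H0.

R = 5, z = -0.3354, p = 0.737316, fail to reject H0.


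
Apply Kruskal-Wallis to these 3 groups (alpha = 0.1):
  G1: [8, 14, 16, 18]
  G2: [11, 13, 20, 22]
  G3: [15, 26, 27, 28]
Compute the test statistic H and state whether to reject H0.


Step 1: Combine all N = 12 observations and assign midranks.
sorted (value, group, rank): (8,G1,1), (11,G2,2), (13,G2,3), (14,G1,4), (15,G3,5), (16,G1,6), (18,G1,7), (20,G2,8), (22,G2,9), (26,G3,10), (27,G3,11), (28,G3,12)
Step 2: Sum ranks within each group.
R_1 = 18 (n_1 = 4)
R_2 = 22 (n_2 = 4)
R_3 = 38 (n_3 = 4)
Step 3: H = 12/(N(N+1)) * sum(R_i^2/n_i) - 3(N+1)
     = 12/(12*13) * (18^2/4 + 22^2/4 + 38^2/4) - 3*13
     = 0.076923 * 563 - 39
     = 4.307692.
Step 4: No ties, so H is used without correction.
Step 5: Under H0, H ~ chi^2(2); p-value = 0.116037.
Step 6: alpha = 0.1. fail to reject H0.

H = 4.3077, df = 2, p = 0.116037, fail to reject H0.


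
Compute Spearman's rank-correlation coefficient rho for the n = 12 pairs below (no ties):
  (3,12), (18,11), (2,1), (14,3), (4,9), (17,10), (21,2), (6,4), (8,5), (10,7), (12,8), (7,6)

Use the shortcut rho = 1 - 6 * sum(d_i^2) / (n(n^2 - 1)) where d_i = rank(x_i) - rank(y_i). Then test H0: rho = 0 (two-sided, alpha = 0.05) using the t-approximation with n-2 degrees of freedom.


Step 1: Rank x and y separately (midranks; no ties here).
rank(x): 3->2, 18->11, 2->1, 14->9, 4->3, 17->10, 21->12, 6->4, 8->6, 10->7, 12->8, 7->5
rank(y): 12->12, 11->11, 1->1, 3->3, 9->9, 10->10, 2->2, 4->4, 5->5, 7->7, 8->8, 6->6
Step 2: d_i = R_x(i) - R_y(i); compute d_i^2.
  (2-12)^2=100, (11-11)^2=0, (1-1)^2=0, (9-3)^2=36, (3-9)^2=36, (10-10)^2=0, (12-2)^2=100, (4-4)^2=0, (6-5)^2=1, (7-7)^2=0, (8-8)^2=0, (5-6)^2=1
sum(d^2) = 274.
Step 3: rho = 1 - 6*274 / (12*(12^2 - 1)) = 1 - 1644/1716 = 0.041958.
Step 4: Under H0, t = rho * sqrt((n-2)/(1-rho^2)) = 0.1328 ~ t(10).
Step 5: Two-sided p-value from the t-distribution with 10 df = 0.896986.
Step 6: alpha = 0.05. fail to reject H0.

rho = 0.0420, p = 0.896986, fail to reject H0 at alpha = 0.05.


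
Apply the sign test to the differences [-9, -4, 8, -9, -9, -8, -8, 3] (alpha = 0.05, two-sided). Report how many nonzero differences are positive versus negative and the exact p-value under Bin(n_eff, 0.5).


Step 1: Discard zero differences. Original n = 8; n_eff = number of nonzero differences = 8.
Nonzero differences (with sign): -9, -4, +8, -9, -9, -8, -8, +3
Step 2: Count signs: positive = 2, negative = 6.
Step 3: Under H0: P(positive) = 0.5, so the number of positives S ~ Bin(8, 0.5).
Step 4: Two-sided exact p-value = sum of Bin(8,0.5) probabilities at or below the observed probability = 0.289062.
Step 5: alpha = 0.05. fail to reject H0.

n_eff = 8, pos = 2, neg = 6, p = 0.289062, fail to reject H0.


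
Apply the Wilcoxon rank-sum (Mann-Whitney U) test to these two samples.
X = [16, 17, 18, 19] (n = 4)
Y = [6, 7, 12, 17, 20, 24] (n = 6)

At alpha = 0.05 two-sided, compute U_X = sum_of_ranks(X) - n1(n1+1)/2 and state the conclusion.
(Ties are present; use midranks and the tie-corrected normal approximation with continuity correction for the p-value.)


Step 1: Combine and sort all 10 observations; assign midranks.
sorted (value, group): (6,Y), (7,Y), (12,Y), (16,X), (17,X), (17,Y), (18,X), (19,X), (20,Y), (24,Y)
ranks: 6->1, 7->2, 12->3, 16->4, 17->5.5, 17->5.5, 18->7, 19->8, 20->9, 24->10
Step 2: Rank sum for X: R1 = 4 + 5.5 + 7 + 8 = 24.5.
Step 3: U_X = R1 - n1(n1+1)/2 = 24.5 - 4*5/2 = 24.5 - 10 = 14.5.
       U_Y = n1*n2 - U_X = 24 - 14.5 = 9.5.
Step 4: Ties are present, so use the tie-corrected normal approximation (with continuity correction) for the p-value.
Step 5: p-value = 0.668870; compare to alpha = 0.05. fail to reject H0.

U_X = 14.5, p = 0.668870, fail to reject H0 at alpha = 0.05.


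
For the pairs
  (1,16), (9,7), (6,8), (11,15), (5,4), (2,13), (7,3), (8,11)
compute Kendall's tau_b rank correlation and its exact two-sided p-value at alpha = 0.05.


Step 1: Enumerate the 28 unordered pairs (i,j) with i<j and classify each by sign(x_j-x_i) * sign(y_j-y_i).
  (1,2):dx=+8,dy=-9->D; (1,3):dx=+5,dy=-8->D; (1,4):dx=+10,dy=-1->D; (1,5):dx=+4,dy=-12->D
  (1,6):dx=+1,dy=-3->D; (1,7):dx=+6,dy=-13->D; (1,8):dx=+7,dy=-5->D; (2,3):dx=-3,dy=+1->D
  (2,4):dx=+2,dy=+8->C; (2,5):dx=-4,dy=-3->C; (2,6):dx=-7,dy=+6->D; (2,7):dx=-2,dy=-4->C
  (2,8):dx=-1,dy=+4->D; (3,4):dx=+5,dy=+7->C; (3,5):dx=-1,dy=-4->C; (3,6):dx=-4,dy=+5->D
  (3,7):dx=+1,dy=-5->D; (3,8):dx=+2,dy=+3->C; (4,5):dx=-6,dy=-11->C; (4,6):dx=-9,dy=-2->C
  (4,7):dx=-4,dy=-12->C; (4,8):dx=-3,dy=-4->C; (5,6):dx=-3,dy=+9->D; (5,7):dx=+2,dy=-1->D
  (5,8):dx=+3,dy=+7->C; (6,7):dx=+5,dy=-10->D; (6,8):dx=+6,dy=-2->D; (7,8):dx=+1,dy=+8->C
Step 2: C = 12, D = 16, total pairs = 28.
Step 3: tau = (C - D)/(n(n-1)/2) = (12 - 16)/28 = -0.142857.
Step 4: Exact two-sided p-value (enumerate n! = 40320 permutations of y under H0): p = 0.719544.
Step 5: alpha = 0.05. fail to reject H0.

tau_b = -0.1429 (C=12, D=16), p = 0.719544, fail to reject H0.


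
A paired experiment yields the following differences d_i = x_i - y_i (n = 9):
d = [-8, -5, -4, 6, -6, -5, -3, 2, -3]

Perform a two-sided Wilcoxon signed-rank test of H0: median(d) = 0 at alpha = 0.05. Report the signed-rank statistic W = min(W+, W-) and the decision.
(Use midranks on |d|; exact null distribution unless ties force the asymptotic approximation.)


Step 1: Drop any zero differences (none here) and take |d_i|.
|d| = [8, 5, 4, 6, 6, 5, 3, 2, 3]
Step 2: Midrank |d_i| (ties get averaged ranks).
ranks: |8|->9, |5|->5.5, |4|->4, |6|->7.5, |6|->7.5, |5|->5.5, |3|->2.5, |2|->1, |3|->2.5
Step 3: Attach original signs; sum ranks with positive sign and with negative sign.
W+ = 7.5 + 1 = 8.5
W- = 9 + 5.5 + 4 + 7.5 + 5.5 + 2.5 + 2.5 = 36.5
(Check: W+ + W- = 45 should equal n(n+1)/2 = 45.)
Step 4: Test statistic W = min(W+, W-) = 8.5.
Step 5: Ties in |d|, so use the tie-corrected normal approximation.
        E[W] = n(n+1)/4 = 9*10/4 = 22.5.
        Tie groups: |d|=3 (t=2), |d|=5 (t=2), |d|=6 (t=2); sum(t^3 - t) = 18.
        Var[W] = n(n+1)(2n+1)/24 - sum(t^3-t)/48 = 1710/24 - 18/48 = 70.875.
        z = (W - E[W]) / sqrt(Var[W]) = (8.5 - 22.5) / 8.4187 = -1.6630.
        Two-sided p = 2*Phi(z) = 0.096321.
Step 6: alpha = 0.05. fail to reject H0.

W+ = 8.5, W- = 36.5, W = min = 8.5, p = 0.096321, fail to reject H0.


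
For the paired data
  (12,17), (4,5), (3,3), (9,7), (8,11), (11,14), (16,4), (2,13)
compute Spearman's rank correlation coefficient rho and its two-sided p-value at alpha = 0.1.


Step 1: Rank x and y separately (midranks; no ties here).
rank(x): 12->7, 4->3, 3->2, 9->5, 8->4, 11->6, 16->8, 2->1
rank(y): 17->8, 5->3, 3->1, 7->4, 11->5, 14->7, 4->2, 13->6
Step 2: d_i = R_x(i) - R_y(i); compute d_i^2.
  (7-8)^2=1, (3-3)^2=0, (2-1)^2=1, (5-4)^2=1, (4-5)^2=1, (6-7)^2=1, (8-2)^2=36, (1-6)^2=25
sum(d^2) = 66.
Step 3: rho = 1 - 6*66 / (8*(8^2 - 1)) = 1 - 396/504 = 0.214286.
Step 4: Under H0, t = rho * sqrt((n-2)/(1-rho^2)) = 0.5374 ~ t(6).
Step 5: Two-sided p-value from the t-distribution with 6 df = 0.610344.
Step 6: alpha = 0.1. fail to reject H0.

rho = 0.2143, p = 0.610344, fail to reject H0 at alpha = 0.1.


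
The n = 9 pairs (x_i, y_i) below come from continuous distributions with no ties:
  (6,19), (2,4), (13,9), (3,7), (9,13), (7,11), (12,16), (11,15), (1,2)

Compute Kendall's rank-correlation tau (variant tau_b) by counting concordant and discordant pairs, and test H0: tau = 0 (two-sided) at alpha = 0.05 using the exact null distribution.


Step 1: Enumerate the 36 unordered pairs (i,j) with i<j and classify each by sign(x_j-x_i) * sign(y_j-y_i).
  (1,2):dx=-4,dy=-15->C; (1,3):dx=+7,dy=-10->D; (1,4):dx=-3,dy=-12->C; (1,5):dx=+3,dy=-6->D
  (1,6):dx=+1,dy=-8->D; (1,7):dx=+6,dy=-3->D; (1,8):dx=+5,dy=-4->D; (1,9):dx=-5,dy=-17->C
  (2,3):dx=+11,dy=+5->C; (2,4):dx=+1,dy=+3->C; (2,5):dx=+7,dy=+9->C; (2,6):dx=+5,dy=+7->C
  (2,7):dx=+10,dy=+12->C; (2,8):dx=+9,dy=+11->C; (2,9):dx=-1,dy=-2->C; (3,4):dx=-10,dy=-2->C
  (3,5):dx=-4,dy=+4->D; (3,6):dx=-6,dy=+2->D; (3,7):dx=-1,dy=+7->D; (3,8):dx=-2,dy=+6->D
  (3,9):dx=-12,dy=-7->C; (4,5):dx=+6,dy=+6->C; (4,6):dx=+4,dy=+4->C; (4,7):dx=+9,dy=+9->C
  (4,8):dx=+8,dy=+8->C; (4,9):dx=-2,dy=-5->C; (5,6):dx=-2,dy=-2->C; (5,7):dx=+3,dy=+3->C
  (5,8):dx=+2,dy=+2->C; (5,9):dx=-8,dy=-11->C; (6,7):dx=+5,dy=+5->C; (6,8):dx=+4,dy=+4->C
  (6,9):dx=-6,dy=-9->C; (7,8):dx=-1,dy=-1->C; (7,9):dx=-11,dy=-14->C; (8,9):dx=-10,dy=-13->C
Step 2: C = 27, D = 9, total pairs = 36.
Step 3: tau = (C - D)/(n(n-1)/2) = (27 - 9)/36 = 0.500000.
Step 4: Exact two-sided p-value (enumerate n! = 362880 permutations of y under H0): p = 0.075176.
Step 5: alpha = 0.05. fail to reject H0.

tau_b = 0.5000 (C=27, D=9), p = 0.075176, fail to reject H0.


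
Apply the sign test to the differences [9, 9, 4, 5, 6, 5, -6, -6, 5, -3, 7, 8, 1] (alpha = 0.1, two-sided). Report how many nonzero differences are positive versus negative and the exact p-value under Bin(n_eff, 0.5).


Step 1: Discard zero differences. Original n = 13; n_eff = number of nonzero differences = 13.
Nonzero differences (with sign): +9, +9, +4, +5, +6, +5, -6, -6, +5, -3, +7, +8, +1
Step 2: Count signs: positive = 10, negative = 3.
Step 3: Under H0: P(positive) = 0.5, so the number of positives S ~ Bin(13, 0.5).
Step 4: Two-sided exact p-value = sum of Bin(13,0.5) probabilities at or below the observed probability = 0.092285.
Step 5: alpha = 0.1. reject H0.

n_eff = 13, pos = 10, neg = 3, p = 0.092285, reject H0.


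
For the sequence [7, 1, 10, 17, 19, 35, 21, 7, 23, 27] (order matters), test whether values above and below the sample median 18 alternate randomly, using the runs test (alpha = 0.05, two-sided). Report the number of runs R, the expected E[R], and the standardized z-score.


Step 1: Compute median = 18; label A = above, B = below.
Labels in order: BBBBAAABAA  (n_A = 5, n_B = 5)
Step 2: Count runs R = 4.
Step 3: Under H0 (random ordering), E[R] = 2*n_A*n_B/(n_A+n_B) + 1 = 2*5*5/10 + 1 = 6.0000.
        Var[R] = 2*n_A*n_B*(2*n_A*n_B - n_A - n_B) / ((n_A+n_B)^2 * (n_A+n_B-1)) = 2000/900 = 2.2222.
        SD[R] = 1.4907.
Step 4: Continuity-corrected z = (R + 0.5 - E[R]) / SD[R] = (4 + 0.5 - 6.0000) / 1.4907 = -1.0062.
Step 5: Two-sided p-value via normal approximation = 2*(1 - Phi(|z|)) = 0.314305.
Step 6: alpha = 0.05. fail to reject H0.

R = 4, z = -1.0062, p = 0.314305, fail to reject H0.


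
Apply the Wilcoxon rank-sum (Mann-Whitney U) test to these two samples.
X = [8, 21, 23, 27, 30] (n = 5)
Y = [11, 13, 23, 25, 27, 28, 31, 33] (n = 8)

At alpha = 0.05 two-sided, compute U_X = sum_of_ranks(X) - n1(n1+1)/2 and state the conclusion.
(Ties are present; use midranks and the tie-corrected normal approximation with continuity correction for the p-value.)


Step 1: Combine and sort all 13 observations; assign midranks.
sorted (value, group): (8,X), (11,Y), (13,Y), (21,X), (23,X), (23,Y), (25,Y), (27,X), (27,Y), (28,Y), (30,X), (31,Y), (33,Y)
ranks: 8->1, 11->2, 13->3, 21->4, 23->5.5, 23->5.5, 25->7, 27->8.5, 27->8.5, 28->10, 30->11, 31->12, 33->13
Step 2: Rank sum for X: R1 = 1 + 4 + 5.5 + 8.5 + 11 = 30.
Step 3: U_X = R1 - n1(n1+1)/2 = 30 - 5*6/2 = 30 - 15 = 15.
       U_Y = n1*n2 - U_X = 40 - 15 = 25.
Step 4: Ties are present, so use the tie-corrected normal approximation (with continuity correction) for the p-value.
Step 5: p-value = 0.508901; compare to alpha = 0.05. fail to reject H0.

U_X = 15, p = 0.508901, fail to reject H0 at alpha = 0.05.


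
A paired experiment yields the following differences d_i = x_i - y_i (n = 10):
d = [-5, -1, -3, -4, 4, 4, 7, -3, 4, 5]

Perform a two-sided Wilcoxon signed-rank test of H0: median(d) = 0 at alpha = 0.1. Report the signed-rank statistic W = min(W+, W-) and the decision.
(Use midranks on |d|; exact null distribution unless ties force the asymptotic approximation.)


Step 1: Drop any zero differences (none here) and take |d_i|.
|d| = [5, 1, 3, 4, 4, 4, 7, 3, 4, 5]
Step 2: Midrank |d_i| (ties get averaged ranks).
ranks: |5|->8.5, |1|->1, |3|->2.5, |4|->5.5, |4|->5.5, |4|->5.5, |7|->10, |3|->2.5, |4|->5.5, |5|->8.5
Step 3: Attach original signs; sum ranks with positive sign and with negative sign.
W+ = 5.5 + 5.5 + 10 + 5.5 + 8.5 = 35
W- = 8.5 + 1 + 2.5 + 5.5 + 2.5 = 20
(Check: W+ + W- = 55 should equal n(n+1)/2 = 55.)
Step 4: Test statistic W = min(W+, W-) = 20.
Step 5: Ties in |d|, so use the tie-corrected normal approximation.
        E[W] = n(n+1)/4 = 10*11/4 = 27.5.
        Tie groups: |d|=3 (t=2), |d|=4 (t=4), |d|=5 (t=2); sum(t^3 - t) = 72.
        Var[W] = n(n+1)(2n+1)/24 - sum(t^3-t)/48 = 2310/24 - 72/48 = 94.75.
        z = (W - E[W]) / sqrt(Var[W]) = (20 - 27.5) / 9.7340 = -0.7705.
        Two-sided p = 2*Phi(z) = 0.441004.
Step 6: alpha = 0.1. fail to reject H0.

W+ = 35, W- = 20, W = min = 20, p = 0.441004, fail to reject H0.


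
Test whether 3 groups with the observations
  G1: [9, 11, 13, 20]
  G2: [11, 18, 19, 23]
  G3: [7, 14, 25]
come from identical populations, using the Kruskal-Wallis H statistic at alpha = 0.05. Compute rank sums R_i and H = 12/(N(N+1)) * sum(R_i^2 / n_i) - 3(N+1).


Step 1: Combine all N = 11 observations and assign midranks.
sorted (value, group, rank): (7,G3,1), (9,G1,2), (11,G1,3.5), (11,G2,3.5), (13,G1,5), (14,G3,6), (18,G2,7), (19,G2,8), (20,G1,9), (23,G2,10), (25,G3,11)
Step 2: Sum ranks within each group.
R_1 = 19.5 (n_1 = 4)
R_2 = 28.5 (n_2 = 4)
R_3 = 18 (n_3 = 3)
Step 3: H = 12/(N(N+1)) * sum(R_i^2/n_i) - 3(N+1)
     = 12/(11*12) * (19.5^2/4 + 28.5^2/4 + 18^2/3) - 3*12
     = 0.090909 * 406.125 - 36
     = 0.920455.
Step 4: Ties present; correction factor C = 1 - 6/(11^3 - 11) = 0.995455. Corrected H = 0.920455 / 0.995455 = 0.924658.
Step 5: Under H0, H ~ chi^2(2); p-value = 0.629815.
Step 6: alpha = 0.05. fail to reject H0.

H = 0.9247, df = 2, p = 0.629815, fail to reject H0.


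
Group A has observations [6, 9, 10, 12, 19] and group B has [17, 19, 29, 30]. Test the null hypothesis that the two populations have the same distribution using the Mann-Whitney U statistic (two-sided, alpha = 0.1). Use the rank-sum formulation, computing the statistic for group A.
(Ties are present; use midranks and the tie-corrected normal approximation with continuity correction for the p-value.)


Step 1: Combine and sort all 9 observations; assign midranks.
sorted (value, group): (6,X), (9,X), (10,X), (12,X), (17,Y), (19,X), (19,Y), (29,Y), (30,Y)
ranks: 6->1, 9->2, 10->3, 12->4, 17->5, 19->6.5, 19->6.5, 29->8, 30->9
Step 2: Rank sum for X: R1 = 1 + 2 + 3 + 4 + 6.5 = 16.5.
Step 3: U_X = R1 - n1(n1+1)/2 = 16.5 - 5*6/2 = 16.5 - 15 = 1.5.
       U_Y = n1*n2 - U_X = 20 - 1.5 = 18.5.
Step 4: Ties are present, so use the tie-corrected normal approximation (with continuity correction) for the p-value.
Step 5: p-value = 0.049090; compare to alpha = 0.1. reject H0.

U_X = 1.5, p = 0.049090, reject H0 at alpha = 0.1.


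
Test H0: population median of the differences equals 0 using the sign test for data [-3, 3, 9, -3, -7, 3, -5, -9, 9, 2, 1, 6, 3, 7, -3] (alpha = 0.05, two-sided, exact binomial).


Step 1: Discard zero differences. Original n = 15; n_eff = number of nonzero differences = 15.
Nonzero differences (with sign): -3, +3, +9, -3, -7, +3, -5, -9, +9, +2, +1, +6, +3, +7, -3
Step 2: Count signs: positive = 9, negative = 6.
Step 3: Under H0: P(positive) = 0.5, so the number of positives S ~ Bin(15, 0.5).
Step 4: Two-sided exact p-value = sum of Bin(15,0.5) probabilities at or below the observed probability = 0.607239.
Step 5: alpha = 0.05. fail to reject H0.

n_eff = 15, pos = 9, neg = 6, p = 0.607239, fail to reject H0.


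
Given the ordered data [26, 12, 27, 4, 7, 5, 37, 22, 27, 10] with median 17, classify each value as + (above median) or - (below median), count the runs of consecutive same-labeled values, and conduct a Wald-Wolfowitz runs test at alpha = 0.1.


Step 1: Compute median = 17; label A = above, B = below.
Labels in order: ABABBBAAAB  (n_A = 5, n_B = 5)
Step 2: Count runs R = 6.
Step 3: Under H0 (random ordering), E[R] = 2*n_A*n_B/(n_A+n_B) + 1 = 2*5*5/10 + 1 = 6.0000.
        Var[R] = 2*n_A*n_B*(2*n_A*n_B - n_A - n_B) / ((n_A+n_B)^2 * (n_A+n_B-1)) = 2000/900 = 2.2222.
        SD[R] = 1.4907.
Step 4: R = E[R], so z = 0 with no continuity correction.
Step 5: Two-sided p-value via normal approximation = 2*(1 - Phi(|z|)) = 1.000000.
Step 6: alpha = 0.1. fail to reject H0.

R = 6, z = 0.0000, p = 1.000000, fail to reject H0.


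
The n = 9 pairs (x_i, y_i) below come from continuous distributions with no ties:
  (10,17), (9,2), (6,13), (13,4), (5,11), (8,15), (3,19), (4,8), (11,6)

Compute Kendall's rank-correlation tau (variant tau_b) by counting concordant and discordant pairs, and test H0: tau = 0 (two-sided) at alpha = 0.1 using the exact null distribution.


Step 1: Enumerate the 36 unordered pairs (i,j) with i<j and classify each by sign(x_j-x_i) * sign(y_j-y_i).
  (1,2):dx=-1,dy=-15->C; (1,3):dx=-4,dy=-4->C; (1,4):dx=+3,dy=-13->D; (1,5):dx=-5,dy=-6->C
  (1,6):dx=-2,dy=-2->C; (1,7):dx=-7,dy=+2->D; (1,8):dx=-6,dy=-9->C; (1,9):dx=+1,dy=-11->D
  (2,3):dx=-3,dy=+11->D; (2,4):dx=+4,dy=+2->C; (2,5):dx=-4,dy=+9->D; (2,6):dx=-1,dy=+13->D
  (2,7):dx=-6,dy=+17->D; (2,8):dx=-5,dy=+6->D; (2,9):dx=+2,dy=+4->C; (3,4):dx=+7,dy=-9->D
  (3,5):dx=-1,dy=-2->C; (3,6):dx=+2,dy=+2->C; (3,7):dx=-3,dy=+6->D; (3,8):dx=-2,dy=-5->C
  (3,9):dx=+5,dy=-7->D; (4,5):dx=-8,dy=+7->D; (4,6):dx=-5,dy=+11->D; (4,7):dx=-10,dy=+15->D
  (4,8):dx=-9,dy=+4->D; (4,9):dx=-2,dy=+2->D; (5,6):dx=+3,dy=+4->C; (5,7):dx=-2,dy=+8->D
  (5,8):dx=-1,dy=-3->C; (5,9):dx=+6,dy=-5->D; (6,7):dx=-5,dy=+4->D; (6,8):dx=-4,dy=-7->C
  (6,9):dx=+3,dy=-9->D; (7,8):dx=+1,dy=-11->D; (7,9):dx=+8,dy=-13->D; (8,9):dx=+7,dy=-2->D
Step 2: C = 13, D = 23, total pairs = 36.
Step 3: tau = (C - D)/(n(n-1)/2) = (13 - 23)/36 = -0.277778.
Step 4: Exact two-sided p-value (enumerate n! = 362880 permutations of y under H0): p = 0.358488.
Step 5: alpha = 0.1. fail to reject H0.

tau_b = -0.2778 (C=13, D=23), p = 0.358488, fail to reject H0.


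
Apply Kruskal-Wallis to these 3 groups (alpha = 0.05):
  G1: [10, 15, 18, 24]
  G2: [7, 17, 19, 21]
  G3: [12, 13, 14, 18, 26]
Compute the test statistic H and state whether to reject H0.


Step 1: Combine all N = 13 observations and assign midranks.
sorted (value, group, rank): (7,G2,1), (10,G1,2), (12,G3,3), (13,G3,4), (14,G3,5), (15,G1,6), (17,G2,7), (18,G1,8.5), (18,G3,8.5), (19,G2,10), (21,G2,11), (24,G1,12), (26,G3,13)
Step 2: Sum ranks within each group.
R_1 = 28.5 (n_1 = 4)
R_2 = 29 (n_2 = 4)
R_3 = 33.5 (n_3 = 5)
Step 3: H = 12/(N(N+1)) * sum(R_i^2/n_i) - 3(N+1)
     = 12/(13*14) * (28.5^2/4 + 29^2/4 + 33.5^2/5) - 3*14
     = 0.065934 * 637.763 - 42
     = 0.050275.
Step 4: Ties present; correction factor C = 1 - 6/(13^3 - 13) = 0.997253. Corrected H = 0.050275 / 0.997253 = 0.050413.
Step 5: Under H0, H ~ chi^2(2); p-value = 0.975108.
Step 6: alpha = 0.05. fail to reject H0.

H = 0.0504, df = 2, p = 0.975108, fail to reject H0.


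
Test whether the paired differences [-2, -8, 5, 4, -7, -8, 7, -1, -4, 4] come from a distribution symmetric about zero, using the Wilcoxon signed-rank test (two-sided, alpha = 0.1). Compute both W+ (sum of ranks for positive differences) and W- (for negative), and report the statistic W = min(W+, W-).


Step 1: Drop any zero differences (none here) and take |d_i|.
|d| = [2, 8, 5, 4, 7, 8, 7, 1, 4, 4]
Step 2: Midrank |d_i| (ties get averaged ranks).
ranks: |2|->2, |8|->9.5, |5|->6, |4|->4, |7|->7.5, |8|->9.5, |7|->7.5, |1|->1, |4|->4, |4|->4
Step 3: Attach original signs; sum ranks with positive sign and with negative sign.
W+ = 6 + 4 + 7.5 + 4 = 21.5
W- = 2 + 9.5 + 7.5 + 9.5 + 1 + 4 = 33.5
(Check: W+ + W- = 55 should equal n(n+1)/2 = 55.)
Step 4: Test statistic W = min(W+, W-) = 21.5.
Step 5: Ties in |d|, so use the tie-corrected normal approximation.
        E[W] = n(n+1)/4 = 10*11/4 = 27.5.
        Tie groups: |d|=4 (t=3), |d|=7 (t=2), |d|=8 (t=2); sum(t^3 - t) = 36.
        Var[W] = n(n+1)(2n+1)/24 - sum(t^3-t)/48 = 2310/24 - 36/48 = 95.5.
        z = (W - E[W]) / sqrt(Var[W]) = (21.5 - 27.5) / 9.7724 = -0.6140.
        Two-sided p = 2*Phi(z) = 0.539233.
Step 6: alpha = 0.1. fail to reject H0.

W+ = 21.5, W- = 33.5, W = min = 21.5, p = 0.539233, fail to reject H0.


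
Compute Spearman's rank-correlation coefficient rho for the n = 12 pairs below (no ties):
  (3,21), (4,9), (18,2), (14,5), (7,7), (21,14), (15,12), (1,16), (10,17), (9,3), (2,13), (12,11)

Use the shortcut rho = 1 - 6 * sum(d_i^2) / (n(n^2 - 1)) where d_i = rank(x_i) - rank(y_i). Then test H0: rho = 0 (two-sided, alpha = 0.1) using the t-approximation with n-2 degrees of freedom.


Step 1: Rank x and y separately (midranks; no ties here).
rank(x): 3->3, 4->4, 18->11, 14->9, 7->5, 21->12, 15->10, 1->1, 10->7, 9->6, 2->2, 12->8
rank(y): 21->12, 9->5, 2->1, 5->3, 7->4, 14->9, 12->7, 16->10, 17->11, 3->2, 13->8, 11->6
Step 2: d_i = R_x(i) - R_y(i); compute d_i^2.
  (3-12)^2=81, (4-5)^2=1, (11-1)^2=100, (9-3)^2=36, (5-4)^2=1, (12-9)^2=9, (10-7)^2=9, (1-10)^2=81, (7-11)^2=16, (6-2)^2=16, (2-8)^2=36, (8-6)^2=4
sum(d^2) = 390.
Step 3: rho = 1 - 6*390 / (12*(12^2 - 1)) = 1 - 2340/1716 = -0.363636.
Step 4: Under H0, t = rho * sqrt((n-2)/(1-rho^2)) = -1.2344 ~ t(10).
Step 5: Two-sided p-value from the t-distribution with 10 df = 0.245265.
Step 6: alpha = 0.1. fail to reject H0.

rho = -0.3636, p = 0.245265, fail to reject H0 at alpha = 0.1.


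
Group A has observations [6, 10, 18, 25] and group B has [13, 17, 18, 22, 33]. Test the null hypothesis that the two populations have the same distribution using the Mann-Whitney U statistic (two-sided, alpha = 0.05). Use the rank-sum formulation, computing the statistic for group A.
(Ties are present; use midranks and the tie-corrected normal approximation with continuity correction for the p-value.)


Step 1: Combine and sort all 9 observations; assign midranks.
sorted (value, group): (6,X), (10,X), (13,Y), (17,Y), (18,X), (18,Y), (22,Y), (25,X), (33,Y)
ranks: 6->1, 10->2, 13->3, 17->4, 18->5.5, 18->5.5, 22->7, 25->8, 33->9
Step 2: Rank sum for X: R1 = 1 + 2 + 5.5 + 8 = 16.5.
Step 3: U_X = R1 - n1(n1+1)/2 = 16.5 - 4*5/2 = 16.5 - 10 = 6.5.
       U_Y = n1*n2 - U_X = 20 - 6.5 = 13.5.
Step 4: Ties are present, so use the tie-corrected normal approximation (with continuity correction) for the p-value.
Step 5: p-value = 0.460558; compare to alpha = 0.05. fail to reject H0.

U_X = 6.5, p = 0.460558, fail to reject H0 at alpha = 0.05.


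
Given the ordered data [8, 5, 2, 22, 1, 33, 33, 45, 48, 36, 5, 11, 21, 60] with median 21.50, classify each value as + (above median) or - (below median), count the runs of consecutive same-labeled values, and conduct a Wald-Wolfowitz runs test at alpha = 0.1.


Step 1: Compute median = 21.50; label A = above, B = below.
Labels in order: BBBABAAAAABBBA  (n_A = 7, n_B = 7)
Step 2: Count runs R = 6.
Step 3: Under H0 (random ordering), E[R] = 2*n_A*n_B/(n_A+n_B) + 1 = 2*7*7/14 + 1 = 8.0000.
        Var[R] = 2*n_A*n_B*(2*n_A*n_B - n_A - n_B) / ((n_A+n_B)^2 * (n_A+n_B-1)) = 8232/2548 = 3.2308.
        SD[R] = 1.7974.
Step 4: Continuity-corrected z = (R + 0.5 - E[R]) / SD[R] = (6 + 0.5 - 8.0000) / 1.7974 = -0.8345.
Step 5: Two-sided p-value via normal approximation = 2*(1 - Phi(|z|)) = 0.403986.
Step 6: alpha = 0.1. fail to reject H0.

R = 6, z = -0.8345, p = 0.403986, fail to reject H0.


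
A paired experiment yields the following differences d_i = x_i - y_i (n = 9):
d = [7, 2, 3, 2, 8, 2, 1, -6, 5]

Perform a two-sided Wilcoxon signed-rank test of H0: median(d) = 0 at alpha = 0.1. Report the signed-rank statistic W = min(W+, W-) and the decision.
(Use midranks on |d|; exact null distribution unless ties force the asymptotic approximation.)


Step 1: Drop any zero differences (none here) and take |d_i|.
|d| = [7, 2, 3, 2, 8, 2, 1, 6, 5]
Step 2: Midrank |d_i| (ties get averaged ranks).
ranks: |7|->8, |2|->3, |3|->5, |2|->3, |8|->9, |2|->3, |1|->1, |6|->7, |5|->6
Step 3: Attach original signs; sum ranks with positive sign and with negative sign.
W+ = 8 + 3 + 5 + 3 + 9 + 3 + 1 + 6 = 38
W- = 7 = 7
(Check: W+ + W- = 45 should equal n(n+1)/2 = 45.)
Step 4: Test statistic W = min(W+, W-) = 7.
Step 5: Ties in |d|, so use the tie-corrected normal approximation.
        E[W] = n(n+1)/4 = 9*10/4 = 22.5.
        Tie groups: |d|=2 (t=3); sum(t^3 - t) = 24.
        Var[W] = n(n+1)(2n+1)/24 - sum(t^3-t)/48 = 1710/24 - 24/48 = 70.75.
        z = (W - E[W]) / sqrt(Var[W]) = (7 - 22.5) / 8.4113 = -1.8428.
        Two-sided p = 2*Phi(z) = 0.065364.
Step 6: alpha = 0.1. reject H0.

W+ = 38, W- = 7, W = min = 7, p = 0.065364, reject H0.
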